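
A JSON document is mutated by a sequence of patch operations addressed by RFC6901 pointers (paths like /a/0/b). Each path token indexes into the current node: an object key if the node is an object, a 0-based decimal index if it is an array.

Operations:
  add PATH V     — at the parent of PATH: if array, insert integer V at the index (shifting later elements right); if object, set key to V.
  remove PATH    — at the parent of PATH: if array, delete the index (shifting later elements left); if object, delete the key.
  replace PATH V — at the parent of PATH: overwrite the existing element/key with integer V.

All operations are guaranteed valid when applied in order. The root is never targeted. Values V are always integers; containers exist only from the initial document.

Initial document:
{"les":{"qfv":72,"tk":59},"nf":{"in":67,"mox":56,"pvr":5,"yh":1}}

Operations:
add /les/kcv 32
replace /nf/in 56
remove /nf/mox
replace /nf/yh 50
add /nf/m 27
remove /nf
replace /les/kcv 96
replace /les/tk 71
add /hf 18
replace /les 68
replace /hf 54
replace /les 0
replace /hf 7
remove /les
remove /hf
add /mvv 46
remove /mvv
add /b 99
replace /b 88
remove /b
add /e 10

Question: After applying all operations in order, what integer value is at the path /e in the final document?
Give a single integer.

After op 1 (add /les/kcv 32): {"les":{"kcv":32,"qfv":72,"tk":59},"nf":{"in":67,"mox":56,"pvr":5,"yh":1}}
After op 2 (replace /nf/in 56): {"les":{"kcv":32,"qfv":72,"tk":59},"nf":{"in":56,"mox":56,"pvr":5,"yh":1}}
After op 3 (remove /nf/mox): {"les":{"kcv":32,"qfv":72,"tk":59},"nf":{"in":56,"pvr":5,"yh":1}}
After op 4 (replace /nf/yh 50): {"les":{"kcv":32,"qfv":72,"tk":59},"nf":{"in":56,"pvr":5,"yh":50}}
After op 5 (add /nf/m 27): {"les":{"kcv":32,"qfv":72,"tk":59},"nf":{"in":56,"m":27,"pvr":5,"yh":50}}
After op 6 (remove /nf): {"les":{"kcv":32,"qfv":72,"tk":59}}
After op 7 (replace /les/kcv 96): {"les":{"kcv":96,"qfv":72,"tk":59}}
After op 8 (replace /les/tk 71): {"les":{"kcv":96,"qfv":72,"tk":71}}
After op 9 (add /hf 18): {"hf":18,"les":{"kcv":96,"qfv":72,"tk":71}}
After op 10 (replace /les 68): {"hf":18,"les":68}
After op 11 (replace /hf 54): {"hf":54,"les":68}
After op 12 (replace /les 0): {"hf":54,"les":0}
After op 13 (replace /hf 7): {"hf":7,"les":0}
After op 14 (remove /les): {"hf":7}
After op 15 (remove /hf): {}
After op 16 (add /mvv 46): {"mvv":46}
After op 17 (remove /mvv): {}
After op 18 (add /b 99): {"b":99}
After op 19 (replace /b 88): {"b":88}
After op 20 (remove /b): {}
After op 21 (add /e 10): {"e":10}
Value at /e: 10

Answer: 10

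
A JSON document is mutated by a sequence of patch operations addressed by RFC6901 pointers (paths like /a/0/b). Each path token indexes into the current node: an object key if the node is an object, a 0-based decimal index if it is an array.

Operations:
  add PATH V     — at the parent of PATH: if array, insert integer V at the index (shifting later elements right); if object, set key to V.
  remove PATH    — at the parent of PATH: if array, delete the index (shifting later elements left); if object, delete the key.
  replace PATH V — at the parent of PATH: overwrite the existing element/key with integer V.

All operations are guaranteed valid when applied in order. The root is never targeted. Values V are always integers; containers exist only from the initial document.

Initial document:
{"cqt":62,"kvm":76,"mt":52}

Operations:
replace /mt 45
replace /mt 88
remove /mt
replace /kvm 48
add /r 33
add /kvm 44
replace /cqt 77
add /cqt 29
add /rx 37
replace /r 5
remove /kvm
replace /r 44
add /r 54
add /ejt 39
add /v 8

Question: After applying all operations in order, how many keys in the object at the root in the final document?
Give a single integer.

Answer: 5

Derivation:
After op 1 (replace /mt 45): {"cqt":62,"kvm":76,"mt":45}
After op 2 (replace /mt 88): {"cqt":62,"kvm":76,"mt":88}
After op 3 (remove /mt): {"cqt":62,"kvm":76}
After op 4 (replace /kvm 48): {"cqt":62,"kvm":48}
After op 5 (add /r 33): {"cqt":62,"kvm":48,"r":33}
After op 6 (add /kvm 44): {"cqt":62,"kvm":44,"r":33}
After op 7 (replace /cqt 77): {"cqt":77,"kvm":44,"r":33}
After op 8 (add /cqt 29): {"cqt":29,"kvm":44,"r":33}
After op 9 (add /rx 37): {"cqt":29,"kvm":44,"r":33,"rx":37}
After op 10 (replace /r 5): {"cqt":29,"kvm":44,"r":5,"rx":37}
After op 11 (remove /kvm): {"cqt":29,"r":5,"rx":37}
After op 12 (replace /r 44): {"cqt":29,"r":44,"rx":37}
After op 13 (add /r 54): {"cqt":29,"r":54,"rx":37}
After op 14 (add /ejt 39): {"cqt":29,"ejt":39,"r":54,"rx":37}
After op 15 (add /v 8): {"cqt":29,"ejt":39,"r":54,"rx":37,"v":8}
Size at the root: 5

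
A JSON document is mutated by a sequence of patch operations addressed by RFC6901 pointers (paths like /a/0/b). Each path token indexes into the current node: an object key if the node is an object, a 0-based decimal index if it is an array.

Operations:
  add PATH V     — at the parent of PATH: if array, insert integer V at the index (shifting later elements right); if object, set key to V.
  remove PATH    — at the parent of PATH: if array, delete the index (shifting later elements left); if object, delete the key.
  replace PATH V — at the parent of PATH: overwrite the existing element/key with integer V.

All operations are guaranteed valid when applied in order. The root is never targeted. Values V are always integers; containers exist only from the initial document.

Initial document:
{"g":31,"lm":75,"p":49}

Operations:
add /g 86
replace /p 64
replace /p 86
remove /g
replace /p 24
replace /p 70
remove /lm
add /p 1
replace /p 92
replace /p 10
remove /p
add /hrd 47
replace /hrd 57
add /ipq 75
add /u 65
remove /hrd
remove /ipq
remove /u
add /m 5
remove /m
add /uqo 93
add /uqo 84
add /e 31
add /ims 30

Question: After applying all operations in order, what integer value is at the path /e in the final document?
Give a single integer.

Answer: 31

Derivation:
After op 1 (add /g 86): {"g":86,"lm":75,"p":49}
After op 2 (replace /p 64): {"g":86,"lm":75,"p":64}
After op 3 (replace /p 86): {"g":86,"lm":75,"p":86}
After op 4 (remove /g): {"lm":75,"p":86}
After op 5 (replace /p 24): {"lm":75,"p":24}
After op 6 (replace /p 70): {"lm":75,"p":70}
After op 7 (remove /lm): {"p":70}
After op 8 (add /p 1): {"p":1}
After op 9 (replace /p 92): {"p":92}
After op 10 (replace /p 10): {"p":10}
After op 11 (remove /p): {}
After op 12 (add /hrd 47): {"hrd":47}
After op 13 (replace /hrd 57): {"hrd":57}
After op 14 (add /ipq 75): {"hrd":57,"ipq":75}
After op 15 (add /u 65): {"hrd":57,"ipq":75,"u":65}
After op 16 (remove /hrd): {"ipq":75,"u":65}
After op 17 (remove /ipq): {"u":65}
After op 18 (remove /u): {}
After op 19 (add /m 5): {"m":5}
After op 20 (remove /m): {}
After op 21 (add /uqo 93): {"uqo":93}
After op 22 (add /uqo 84): {"uqo":84}
After op 23 (add /e 31): {"e":31,"uqo":84}
After op 24 (add /ims 30): {"e":31,"ims":30,"uqo":84}
Value at /e: 31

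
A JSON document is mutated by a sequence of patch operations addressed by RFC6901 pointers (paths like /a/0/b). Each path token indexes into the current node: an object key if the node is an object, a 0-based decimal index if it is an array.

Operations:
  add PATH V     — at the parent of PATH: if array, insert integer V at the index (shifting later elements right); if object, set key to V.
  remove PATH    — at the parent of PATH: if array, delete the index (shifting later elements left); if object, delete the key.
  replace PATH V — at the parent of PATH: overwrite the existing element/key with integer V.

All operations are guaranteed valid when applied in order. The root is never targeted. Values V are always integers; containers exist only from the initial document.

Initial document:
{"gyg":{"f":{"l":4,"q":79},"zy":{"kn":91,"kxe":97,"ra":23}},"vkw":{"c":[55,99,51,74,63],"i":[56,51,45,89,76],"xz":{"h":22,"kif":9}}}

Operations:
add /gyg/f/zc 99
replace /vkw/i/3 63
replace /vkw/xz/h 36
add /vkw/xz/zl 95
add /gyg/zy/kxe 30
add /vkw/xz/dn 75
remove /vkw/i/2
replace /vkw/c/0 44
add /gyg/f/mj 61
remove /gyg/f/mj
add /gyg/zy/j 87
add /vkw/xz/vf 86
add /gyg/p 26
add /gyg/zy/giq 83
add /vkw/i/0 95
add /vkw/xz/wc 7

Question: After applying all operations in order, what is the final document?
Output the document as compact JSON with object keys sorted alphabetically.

Answer: {"gyg":{"f":{"l":4,"q":79,"zc":99},"p":26,"zy":{"giq":83,"j":87,"kn":91,"kxe":30,"ra":23}},"vkw":{"c":[44,99,51,74,63],"i":[95,56,51,63,76],"xz":{"dn":75,"h":36,"kif":9,"vf":86,"wc":7,"zl":95}}}

Derivation:
After op 1 (add /gyg/f/zc 99): {"gyg":{"f":{"l":4,"q":79,"zc":99},"zy":{"kn":91,"kxe":97,"ra":23}},"vkw":{"c":[55,99,51,74,63],"i":[56,51,45,89,76],"xz":{"h":22,"kif":9}}}
After op 2 (replace /vkw/i/3 63): {"gyg":{"f":{"l":4,"q":79,"zc":99},"zy":{"kn":91,"kxe":97,"ra":23}},"vkw":{"c":[55,99,51,74,63],"i":[56,51,45,63,76],"xz":{"h":22,"kif":9}}}
After op 3 (replace /vkw/xz/h 36): {"gyg":{"f":{"l":4,"q":79,"zc":99},"zy":{"kn":91,"kxe":97,"ra":23}},"vkw":{"c":[55,99,51,74,63],"i":[56,51,45,63,76],"xz":{"h":36,"kif":9}}}
After op 4 (add /vkw/xz/zl 95): {"gyg":{"f":{"l":4,"q":79,"zc":99},"zy":{"kn":91,"kxe":97,"ra":23}},"vkw":{"c":[55,99,51,74,63],"i":[56,51,45,63,76],"xz":{"h":36,"kif":9,"zl":95}}}
After op 5 (add /gyg/zy/kxe 30): {"gyg":{"f":{"l":4,"q":79,"zc":99},"zy":{"kn":91,"kxe":30,"ra":23}},"vkw":{"c":[55,99,51,74,63],"i":[56,51,45,63,76],"xz":{"h":36,"kif":9,"zl":95}}}
After op 6 (add /vkw/xz/dn 75): {"gyg":{"f":{"l":4,"q":79,"zc":99},"zy":{"kn":91,"kxe":30,"ra":23}},"vkw":{"c":[55,99,51,74,63],"i":[56,51,45,63,76],"xz":{"dn":75,"h":36,"kif":9,"zl":95}}}
After op 7 (remove /vkw/i/2): {"gyg":{"f":{"l":4,"q":79,"zc":99},"zy":{"kn":91,"kxe":30,"ra":23}},"vkw":{"c":[55,99,51,74,63],"i":[56,51,63,76],"xz":{"dn":75,"h":36,"kif":9,"zl":95}}}
After op 8 (replace /vkw/c/0 44): {"gyg":{"f":{"l":4,"q":79,"zc":99},"zy":{"kn":91,"kxe":30,"ra":23}},"vkw":{"c":[44,99,51,74,63],"i":[56,51,63,76],"xz":{"dn":75,"h":36,"kif":9,"zl":95}}}
After op 9 (add /gyg/f/mj 61): {"gyg":{"f":{"l":4,"mj":61,"q":79,"zc":99},"zy":{"kn":91,"kxe":30,"ra":23}},"vkw":{"c":[44,99,51,74,63],"i":[56,51,63,76],"xz":{"dn":75,"h":36,"kif":9,"zl":95}}}
After op 10 (remove /gyg/f/mj): {"gyg":{"f":{"l":4,"q":79,"zc":99},"zy":{"kn":91,"kxe":30,"ra":23}},"vkw":{"c":[44,99,51,74,63],"i":[56,51,63,76],"xz":{"dn":75,"h":36,"kif":9,"zl":95}}}
After op 11 (add /gyg/zy/j 87): {"gyg":{"f":{"l":4,"q":79,"zc":99},"zy":{"j":87,"kn":91,"kxe":30,"ra":23}},"vkw":{"c":[44,99,51,74,63],"i":[56,51,63,76],"xz":{"dn":75,"h":36,"kif":9,"zl":95}}}
After op 12 (add /vkw/xz/vf 86): {"gyg":{"f":{"l":4,"q":79,"zc":99},"zy":{"j":87,"kn":91,"kxe":30,"ra":23}},"vkw":{"c":[44,99,51,74,63],"i":[56,51,63,76],"xz":{"dn":75,"h":36,"kif":9,"vf":86,"zl":95}}}
After op 13 (add /gyg/p 26): {"gyg":{"f":{"l":4,"q":79,"zc":99},"p":26,"zy":{"j":87,"kn":91,"kxe":30,"ra":23}},"vkw":{"c":[44,99,51,74,63],"i":[56,51,63,76],"xz":{"dn":75,"h":36,"kif":9,"vf":86,"zl":95}}}
After op 14 (add /gyg/zy/giq 83): {"gyg":{"f":{"l":4,"q":79,"zc":99},"p":26,"zy":{"giq":83,"j":87,"kn":91,"kxe":30,"ra":23}},"vkw":{"c":[44,99,51,74,63],"i":[56,51,63,76],"xz":{"dn":75,"h":36,"kif":9,"vf":86,"zl":95}}}
After op 15 (add /vkw/i/0 95): {"gyg":{"f":{"l":4,"q":79,"zc":99},"p":26,"zy":{"giq":83,"j":87,"kn":91,"kxe":30,"ra":23}},"vkw":{"c":[44,99,51,74,63],"i":[95,56,51,63,76],"xz":{"dn":75,"h":36,"kif":9,"vf":86,"zl":95}}}
After op 16 (add /vkw/xz/wc 7): {"gyg":{"f":{"l":4,"q":79,"zc":99},"p":26,"zy":{"giq":83,"j":87,"kn":91,"kxe":30,"ra":23}},"vkw":{"c":[44,99,51,74,63],"i":[95,56,51,63,76],"xz":{"dn":75,"h":36,"kif":9,"vf":86,"wc":7,"zl":95}}}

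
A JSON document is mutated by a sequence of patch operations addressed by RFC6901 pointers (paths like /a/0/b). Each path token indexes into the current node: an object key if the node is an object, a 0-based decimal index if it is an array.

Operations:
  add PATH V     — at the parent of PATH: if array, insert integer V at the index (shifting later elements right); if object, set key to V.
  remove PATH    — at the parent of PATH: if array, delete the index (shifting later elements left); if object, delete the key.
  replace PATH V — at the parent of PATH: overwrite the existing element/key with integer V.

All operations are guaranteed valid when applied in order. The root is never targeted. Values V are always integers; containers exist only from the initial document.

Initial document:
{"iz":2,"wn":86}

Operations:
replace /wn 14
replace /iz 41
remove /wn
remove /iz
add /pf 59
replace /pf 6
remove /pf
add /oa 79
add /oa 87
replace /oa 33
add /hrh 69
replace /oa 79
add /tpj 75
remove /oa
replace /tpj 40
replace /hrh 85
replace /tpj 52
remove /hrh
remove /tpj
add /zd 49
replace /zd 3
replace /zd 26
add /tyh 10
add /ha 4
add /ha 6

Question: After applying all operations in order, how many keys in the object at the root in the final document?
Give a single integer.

Answer: 3

Derivation:
After op 1 (replace /wn 14): {"iz":2,"wn":14}
After op 2 (replace /iz 41): {"iz":41,"wn":14}
After op 3 (remove /wn): {"iz":41}
After op 4 (remove /iz): {}
After op 5 (add /pf 59): {"pf":59}
After op 6 (replace /pf 6): {"pf":6}
After op 7 (remove /pf): {}
After op 8 (add /oa 79): {"oa":79}
After op 9 (add /oa 87): {"oa":87}
After op 10 (replace /oa 33): {"oa":33}
After op 11 (add /hrh 69): {"hrh":69,"oa":33}
After op 12 (replace /oa 79): {"hrh":69,"oa":79}
After op 13 (add /tpj 75): {"hrh":69,"oa":79,"tpj":75}
After op 14 (remove /oa): {"hrh":69,"tpj":75}
After op 15 (replace /tpj 40): {"hrh":69,"tpj":40}
After op 16 (replace /hrh 85): {"hrh":85,"tpj":40}
After op 17 (replace /tpj 52): {"hrh":85,"tpj":52}
After op 18 (remove /hrh): {"tpj":52}
After op 19 (remove /tpj): {}
After op 20 (add /zd 49): {"zd":49}
After op 21 (replace /zd 3): {"zd":3}
After op 22 (replace /zd 26): {"zd":26}
After op 23 (add /tyh 10): {"tyh":10,"zd":26}
After op 24 (add /ha 4): {"ha":4,"tyh":10,"zd":26}
After op 25 (add /ha 6): {"ha":6,"tyh":10,"zd":26}
Size at the root: 3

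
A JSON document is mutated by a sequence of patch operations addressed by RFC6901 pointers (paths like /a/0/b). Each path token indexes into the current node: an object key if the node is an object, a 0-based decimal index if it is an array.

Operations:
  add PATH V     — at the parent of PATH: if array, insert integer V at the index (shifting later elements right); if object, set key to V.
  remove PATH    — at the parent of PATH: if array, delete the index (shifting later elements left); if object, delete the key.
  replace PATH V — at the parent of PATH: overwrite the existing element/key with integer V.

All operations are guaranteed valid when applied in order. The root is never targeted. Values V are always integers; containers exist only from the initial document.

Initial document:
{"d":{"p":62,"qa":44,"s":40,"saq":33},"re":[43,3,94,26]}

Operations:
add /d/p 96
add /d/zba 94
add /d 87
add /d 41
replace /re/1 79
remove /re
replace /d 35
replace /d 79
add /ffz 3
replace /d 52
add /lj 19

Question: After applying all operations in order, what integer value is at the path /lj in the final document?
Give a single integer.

Answer: 19

Derivation:
After op 1 (add /d/p 96): {"d":{"p":96,"qa":44,"s":40,"saq":33},"re":[43,3,94,26]}
After op 2 (add /d/zba 94): {"d":{"p":96,"qa":44,"s":40,"saq":33,"zba":94},"re":[43,3,94,26]}
After op 3 (add /d 87): {"d":87,"re":[43,3,94,26]}
After op 4 (add /d 41): {"d":41,"re":[43,3,94,26]}
After op 5 (replace /re/1 79): {"d":41,"re":[43,79,94,26]}
After op 6 (remove /re): {"d":41}
After op 7 (replace /d 35): {"d":35}
After op 8 (replace /d 79): {"d":79}
After op 9 (add /ffz 3): {"d":79,"ffz":3}
After op 10 (replace /d 52): {"d":52,"ffz":3}
After op 11 (add /lj 19): {"d":52,"ffz":3,"lj":19}
Value at /lj: 19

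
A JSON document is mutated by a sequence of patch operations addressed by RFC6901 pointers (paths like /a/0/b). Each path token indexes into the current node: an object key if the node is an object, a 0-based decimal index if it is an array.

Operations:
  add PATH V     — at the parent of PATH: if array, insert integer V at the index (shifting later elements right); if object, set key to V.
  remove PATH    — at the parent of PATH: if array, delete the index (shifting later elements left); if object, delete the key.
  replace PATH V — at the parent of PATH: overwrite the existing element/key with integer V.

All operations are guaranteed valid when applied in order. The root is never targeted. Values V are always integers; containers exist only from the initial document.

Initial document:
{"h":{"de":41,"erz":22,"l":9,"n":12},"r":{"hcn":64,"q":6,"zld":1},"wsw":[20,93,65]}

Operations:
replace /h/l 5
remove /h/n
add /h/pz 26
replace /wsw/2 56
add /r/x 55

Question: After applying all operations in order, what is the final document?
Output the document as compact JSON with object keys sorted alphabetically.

After op 1 (replace /h/l 5): {"h":{"de":41,"erz":22,"l":5,"n":12},"r":{"hcn":64,"q":6,"zld":1},"wsw":[20,93,65]}
After op 2 (remove /h/n): {"h":{"de":41,"erz":22,"l":5},"r":{"hcn":64,"q":6,"zld":1},"wsw":[20,93,65]}
After op 3 (add /h/pz 26): {"h":{"de":41,"erz":22,"l":5,"pz":26},"r":{"hcn":64,"q":6,"zld":1},"wsw":[20,93,65]}
After op 4 (replace /wsw/2 56): {"h":{"de":41,"erz":22,"l":5,"pz":26},"r":{"hcn":64,"q":6,"zld":1},"wsw":[20,93,56]}
After op 5 (add /r/x 55): {"h":{"de":41,"erz":22,"l":5,"pz":26},"r":{"hcn":64,"q":6,"x":55,"zld":1},"wsw":[20,93,56]}

Answer: {"h":{"de":41,"erz":22,"l":5,"pz":26},"r":{"hcn":64,"q":6,"x":55,"zld":1},"wsw":[20,93,56]}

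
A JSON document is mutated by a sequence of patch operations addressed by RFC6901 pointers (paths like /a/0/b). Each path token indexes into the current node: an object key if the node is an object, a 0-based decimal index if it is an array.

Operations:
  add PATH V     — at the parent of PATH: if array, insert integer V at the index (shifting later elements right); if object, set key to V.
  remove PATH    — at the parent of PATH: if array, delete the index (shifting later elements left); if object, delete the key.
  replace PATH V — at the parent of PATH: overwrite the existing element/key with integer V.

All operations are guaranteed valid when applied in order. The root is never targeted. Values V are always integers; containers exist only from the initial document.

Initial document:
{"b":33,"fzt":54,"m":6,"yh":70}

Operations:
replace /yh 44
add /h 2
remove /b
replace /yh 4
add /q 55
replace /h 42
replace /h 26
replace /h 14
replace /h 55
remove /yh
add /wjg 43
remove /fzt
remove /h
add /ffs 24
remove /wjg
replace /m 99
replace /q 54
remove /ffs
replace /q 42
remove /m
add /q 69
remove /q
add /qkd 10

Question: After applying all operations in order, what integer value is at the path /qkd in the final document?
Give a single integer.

Answer: 10

Derivation:
After op 1 (replace /yh 44): {"b":33,"fzt":54,"m":6,"yh":44}
After op 2 (add /h 2): {"b":33,"fzt":54,"h":2,"m":6,"yh":44}
After op 3 (remove /b): {"fzt":54,"h":2,"m":6,"yh":44}
After op 4 (replace /yh 4): {"fzt":54,"h":2,"m":6,"yh":4}
After op 5 (add /q 55): {"fzt":54,"h":2,"m":6,"q":55,"yh":4}
After op 6 (replace /h 42): {"fzt":54,"h":42,"m":6,"q":55,"yh":4}
After op 7 (replace /h 26): {"fzt":54,"h":26,"m":6,"q":55,"yh":4}
After op 8 (replace /h 14): {"fzt":54,"h":14,"m":6,"q":55,"yh":4}
After op 9 (replace /h 55): {"fzt":54,"h":55,"m":6,"q":55,"yh":4}
After op 10 (remove /yh): {"fzt":54,"h":55,"m":6,"q":55}
After op 11 (add /wjg 43): {"fzt":54,"h":55,"m":6,"q":55,"wjg":43}
After op 12 (remove /fzt): {"h":55,"m":6,"q":55,"wjg":43}
After op 13 (remove /h): {"m":6,"q":55,"wjg":43}
After op 14 (add /ffs 24): {"ffs":24,"m":6,"q":55,"wjg":43}
After op 15 (remove /wjg): {"ffs":24,"m":6,"q":55}
After op 16 (replace /m 99): {"ffs":24,"m":99,"q":55}
After op 17 (replace /q 54): {"ffs":24,"m":99,"q":54}
After op 18 (remove /ffs): {"m":99,"q":54}
After op 19 (replace /q 42): {"m":99,"q":42}
After op 20 (remove /m): {"q":42}
After op 21 (add /q 69): {"q":69}
After op 22 (remove /q): {}
After op 23 (add /qkd 10): {"qkd":10}
Value at /qkd: 10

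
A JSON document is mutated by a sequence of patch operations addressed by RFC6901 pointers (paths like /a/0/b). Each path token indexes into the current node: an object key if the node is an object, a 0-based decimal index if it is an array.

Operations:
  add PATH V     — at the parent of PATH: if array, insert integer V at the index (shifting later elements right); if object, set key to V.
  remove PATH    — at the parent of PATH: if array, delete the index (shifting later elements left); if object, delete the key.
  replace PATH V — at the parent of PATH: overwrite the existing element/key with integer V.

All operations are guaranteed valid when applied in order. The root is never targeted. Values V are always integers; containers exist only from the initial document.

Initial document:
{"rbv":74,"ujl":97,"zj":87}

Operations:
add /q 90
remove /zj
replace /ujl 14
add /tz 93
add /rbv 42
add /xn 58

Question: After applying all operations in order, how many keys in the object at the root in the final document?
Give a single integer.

After op 1 (add /q 90): {"q":90,"rbv":74,"ujl":97,"zj":87}
After op 2 (remove /zj): {"q":90,"rbv":74,"ujl":97}
After op 3 (replace /ujl 14): {"q":90,"rbv":74,"ujl":14}
After op 4 (add /tz 93): {"q":90,"rbv":74,"tz":93,"ujl":14}
After op 5 (add /rbv 42): {"q":90,"rbv":42,"tz":93,"ujl":14}
After op 6 (add /xn 58): {"q":90,"rbv":42,"tz":93,"ujl":14,"xn":58}
Size at the root: 5

Answer: 5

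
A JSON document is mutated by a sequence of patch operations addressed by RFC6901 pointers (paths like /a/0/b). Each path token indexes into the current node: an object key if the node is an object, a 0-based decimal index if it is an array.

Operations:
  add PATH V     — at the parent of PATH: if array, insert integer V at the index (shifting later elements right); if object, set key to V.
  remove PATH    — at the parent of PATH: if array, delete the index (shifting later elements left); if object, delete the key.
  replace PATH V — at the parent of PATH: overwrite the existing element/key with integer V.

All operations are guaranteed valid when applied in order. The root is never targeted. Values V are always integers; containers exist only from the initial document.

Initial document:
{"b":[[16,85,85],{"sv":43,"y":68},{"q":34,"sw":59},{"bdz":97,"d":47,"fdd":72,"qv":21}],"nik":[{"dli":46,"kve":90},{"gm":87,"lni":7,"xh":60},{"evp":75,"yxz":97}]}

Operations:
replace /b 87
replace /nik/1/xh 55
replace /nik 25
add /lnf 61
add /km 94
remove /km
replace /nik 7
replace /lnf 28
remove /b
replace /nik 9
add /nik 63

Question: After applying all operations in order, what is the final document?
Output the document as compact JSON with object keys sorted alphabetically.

Answer: {"lnf":28,"nik":63}

Derivation:
After op 1 (replace /b 87): {"b":87,"nik":[{"dli":46,"kve":90},{"gm":87,"lni":7,"xh":60},{"evp":75,"yxz":97}]}
After op 2 (replace /nik/1/xh 55): {"b":87,"nik":[{"dli":46,"kve":90},{"gm":87,"lni":7,"xh":55},{"evp":75,"yxz":97}]}
After op 3 (replace /nik 25): {"b":87,"nik":25}
After op 4 (add /lnf 61): {"b":87,"lnf":61,"nik":25}
After op 5 (add /km 94): {"b":87,"km":94,"lnf":61,"nik":25}
After op 6 (remove /km): {"b":87,"lnf":61,"nik":25}
After op 7 (replace /nik 7): {"b":87,"lnf":61,"nik":7}
After op 8 (replace /lnf 28): {"b":87,"lnf":28,"nik":7}
After op 9 (remove /b): {"lnf":28,"nik":7}
After op 10 (replace /nik 9): {"lnf":28,"nik":9}
After op 11 (add /nik 63): {"lnf":28,"nik":63}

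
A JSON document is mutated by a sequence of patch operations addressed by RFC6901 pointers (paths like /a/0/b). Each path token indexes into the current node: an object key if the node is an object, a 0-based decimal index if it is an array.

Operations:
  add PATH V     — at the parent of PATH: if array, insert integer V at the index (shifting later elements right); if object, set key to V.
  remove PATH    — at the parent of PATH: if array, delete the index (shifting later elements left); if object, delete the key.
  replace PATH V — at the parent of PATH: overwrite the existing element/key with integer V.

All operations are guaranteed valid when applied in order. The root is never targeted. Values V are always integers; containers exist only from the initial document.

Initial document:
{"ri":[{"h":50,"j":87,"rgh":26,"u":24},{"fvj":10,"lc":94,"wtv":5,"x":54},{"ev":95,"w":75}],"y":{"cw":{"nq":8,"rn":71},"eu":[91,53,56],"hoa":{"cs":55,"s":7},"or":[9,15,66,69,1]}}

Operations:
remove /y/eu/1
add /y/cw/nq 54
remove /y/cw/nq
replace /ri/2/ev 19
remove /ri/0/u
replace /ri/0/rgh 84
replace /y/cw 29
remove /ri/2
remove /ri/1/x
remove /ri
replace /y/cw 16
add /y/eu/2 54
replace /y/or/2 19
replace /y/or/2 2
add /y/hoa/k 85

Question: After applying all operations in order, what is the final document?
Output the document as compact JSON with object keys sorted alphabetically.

After op 1 (remove /y/eu/1): {"ri":[{"h":50,"j":87,"rgh":26,"u":24},{"fvj":10,"lc":94,"wtv":5,"x":54},{"ev":95,"w":75}],"y":{"cw":{"nq":8,"rn":71},"eu":[91,56],"hoa":{"cs":55,"s":7},"or":[9,15,66,69,1]}}
After op 2 (add /y/cw/nq 54): {"ri":[{"h":50,"j":87,"rgh":26,"u":24},{"fvj":10,"lc":94,"wtv":5,"x":54},{"ev":95,"w":75}],"y":{"cw":{"nq":54,"rn":71},"eu":[91,56],"hoa":{"cs":55,"s":7},"or":[9,15,66,69,1]}}
After op 3 (remove /y/cw/nq): {"ri":[{"h":50,"j":87,"rgh":26,"u":24},{"fvj":10,"lc":94,"wtv":5,"x":54},{"ev":95,"w":75}],"y":{"cw":{"rn":71},"eu":[91,56],"hoa":{"cs":55,"s":7},"or":[9,15,66,69,1]}}
After op 4 (replace /ri/2/ev 19): {"ri":[{"h":50,"j":87,"rgh":26,"u":24},{"fvj":10,"lc":94,"wtv":5,"x":54},{"ev":19,"w":75}],"y":{"cw":{"rn":71},"eu":[91,56],"hoa":{"cs":55,"s":7},"or":[9,15,66,69,1]}}
After op 5 (remove /ri/0/u): {"ri":[{"h":50,"j":87,"rgh":26},{"fvj":10,"lc":94,"wtv":5,"x":54},{"ev":19,"w":75}],"y":{"cw":{"rn":71},"eu":[91,56],"hoa":{"cs":55,"s":7},"or":[9,15,66,69,1]}}
After op 6 (replace /ri/0/rgh 84): {"ri":[{"h":50,"j":87,"rgh":84},{"fvj":10,"lc":94,"wtv":5,"x":54},{"ev":19,"w":75}],"y":{"cw":{"rn":71},"eu":[91,56],"hoa":{"cs":55,"s":7},"or":[9,15,66,69,1]}}
After op 7 (replace /y/cw 29): {"ri":[{"h":50,"j":87,"rgh":84},{"fvj":10,"lc":94,"wtv":5,"x":54},{"ev":19,"w":75}],"y":{"cw":29,"eu":[91,56],"hoa":{"cs":55,"s":7},"or":[9,15,66,69,1]}}
After op 8 (remove /ri/2): {"ri":[{"h":50,"j":87,"rgh":84},{"fvj":10,"lc":94,"wtv":5,"x":54}],"y":{"cw":29,"eu":[91,56],"hoa":{"cs":55,"s":7},"or":[9,15,66,69,1]}}
After op 9 (remove /ri/1/x): {"ri":[{"h":50,"j":87,"rgh":84},{"fvj":10,"lc":94,"wtv":5}],"y":{"cw":29,"eu":[91,56],"hoa":{"cs":55,"s":7},"or":[9,15,66,69,1]}}
After op 10 (remove /ri): {"y":{"cw":29,"eu":[91,56],"hoa":{"cs":55,"s":7},"or":[9,15,66,69,1]}}
After op 11 (replace /y/cw 16): {"y":{"cw":16,"eu":[91,56],"hoa":{"cs":55,"s":7},"or":[9,15,66,69,1]}}
After op 12 (add /y/eu/2 54): {"y":{"cw":16,"eu":[91,56,54],"hoa":{"cs":55,"s":7},"or":[9,15,66,69,1]}}
After op 13 (replace /y/or/2 19): {"y":{"cw":16,"eu":[91,56,54],"hoa":{"cs":55,"s":7},"or":[9,15,19,69,1]}}
After op 14 (replace /y/or/2 2): {"y":{"cw":16,"eu":[91,56,54],"hoa":{"cs":55,"s":7},"or":[9,15,2,69,1]}}
After op 15 (add /y/hoa/k 85): {"y":{"cw":16,"eu":[91,56,54],"hoa":{"cs":55,"k":85,"s":7},"or":[9,15,2,69,1]}}

Answer: {"y":{"cw":16,"eu":[91,56,54],"hoa":{"cs":55,"k":85,"s":7},"or":[9,15,2,69,1]}}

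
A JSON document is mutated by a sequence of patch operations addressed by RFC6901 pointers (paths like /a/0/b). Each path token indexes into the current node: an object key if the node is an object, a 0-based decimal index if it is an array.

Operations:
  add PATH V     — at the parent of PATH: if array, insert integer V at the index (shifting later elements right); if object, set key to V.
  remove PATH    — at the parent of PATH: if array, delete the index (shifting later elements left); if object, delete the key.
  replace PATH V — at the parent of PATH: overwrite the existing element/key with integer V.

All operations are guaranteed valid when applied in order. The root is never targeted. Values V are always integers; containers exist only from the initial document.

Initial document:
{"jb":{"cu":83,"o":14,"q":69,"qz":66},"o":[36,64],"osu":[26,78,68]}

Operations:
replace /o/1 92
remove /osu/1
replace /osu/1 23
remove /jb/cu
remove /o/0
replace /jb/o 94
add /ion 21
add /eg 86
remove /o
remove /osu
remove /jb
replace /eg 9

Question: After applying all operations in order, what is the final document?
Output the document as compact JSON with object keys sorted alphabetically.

After op 1 (replace /o/1 92): {"jb":{"cu":83,"o":14,"q":69,"qz":66},"o":[36,92],"osu":[26,78,68]}
After op 2 (remove /osu/1): {"jb":{"cu":83,"o":14,"q":69,"qz":66},"o":[36,92],"osu":[26,68]}
After op 3 (replace /osu/1 23): {"jb":{"cu":83,"o":14,"q":69,"qz":66},"o":[36,92],"osu":[26,23]}
After op 4 (remove /jb/cu): {"jb":{"o":14,"q":69,"qz":66},"o":[36,92],"osu":[26,23]}
After op 5 (remove /o/0): {"jb":{"o":14,"q":69,"qz":66},"o":[92],"osu":[26,23]}
After op 6 (replace /jb/o 94): {"jb":{"o":94,"q":69,"qz":66},"o":[92],"osu":[26,23]}
After op 7 (add /ion 21): {"ion":21,"jb":{"o":94,"q":69,"qz":66},"o":[92],"osu":[26,23]}
After op 8 (add /eg 86): {"eg":86,"ion":21,"jb":{"o":94,"q":69,"qz":66},"o":[92],"osu":[26,23]}
After op 9 (remove /o): {"eg":86,"ion":21,"jb":{"o":94,"q":69,"qz":66},"osu":[26,23]}
After op 10 (remove /osu): {"eg":86,"ion":21,"jb":{"o":94,"q":69,"qz":66}}
After op 11 (remove /jb): {"eg":86,"ion":21}
After op 12 (replace /eg 9): {"eg":9,"ion":21}

Answer: {"eg":9,"ion":21}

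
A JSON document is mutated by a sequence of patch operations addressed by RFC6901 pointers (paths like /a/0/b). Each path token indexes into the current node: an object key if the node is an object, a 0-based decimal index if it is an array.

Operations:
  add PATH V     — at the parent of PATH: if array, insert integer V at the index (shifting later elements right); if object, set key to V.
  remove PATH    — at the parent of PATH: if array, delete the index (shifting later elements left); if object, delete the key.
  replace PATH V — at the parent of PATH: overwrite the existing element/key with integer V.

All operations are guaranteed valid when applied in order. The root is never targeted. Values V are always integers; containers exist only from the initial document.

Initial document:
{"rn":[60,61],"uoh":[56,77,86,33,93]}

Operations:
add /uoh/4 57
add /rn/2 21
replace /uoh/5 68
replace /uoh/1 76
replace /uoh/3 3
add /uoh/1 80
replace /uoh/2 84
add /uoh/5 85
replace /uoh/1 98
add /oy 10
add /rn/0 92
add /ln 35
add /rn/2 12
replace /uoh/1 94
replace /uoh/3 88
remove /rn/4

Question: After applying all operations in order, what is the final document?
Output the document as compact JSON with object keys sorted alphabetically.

Answer: {"ln":35,"oy":10,"rn":[92,60,12,61],"uoh":[56,94,84,88,3,85,57,68]}

Derivation:
After op 1 (add /uoh/4 57): {"rn":[60,61],"uoh":[56,77,86,33,57,93]}
After op 2 (add /rn/2 21): {"rn":[60,61,21],"uoh":[56,77,86,33,57,93]}
After op 3 (replace /uoh/5 68): {"rn":[60,61,21],"uoh":[56,77,86,33,57,68]}
After op 4 (replace /uoh/1 76): {"rn":[60,61,21],"uoh":[56,76,86,33,57,68]}
After op 5 (replace /uoh/3 3): {"rn":[60,61,21],"uoh":[56,76,86,3,57,68]}
After op 6 (add /uoh/1 80): {"rn":[60,61,21],"uoh":[56,80,76,86,3,57,68]}
After op 7 (replace /uoh/2 84): {"rn":[60,61,21],"uoh":[56,80,84,86,3,57,68]}
After op 8 (add /uoh/5 85): {"rn":[60,61,21],"uoh":[56,80,84,86,3,85,57,68]}
After op 9 (replace /uoh/1 98): {"rn":[60,61,21],"uoh":[56,98,84,86,3,85,57,68]}
After op 10 (add /oy 10): {"oy":10,"rn":[60,61,21],"uoh":[56,98,84,86,3,85,57,68]}
After op 11 (add /rn/0 92): {"oy":10,"rn":[92,60,61,21],"uoh":[56,98,84,86,3,85,57,68]}
After op 12 (add /ln 35): {"ln":35,"oy":10,"rn":[92,60,61,21],"uoh":[56,98,84,86,3,85,57,68]}
After op 13 (add /rn/2 12): {"ln":35,"oy":10,"rn":[92,60,12,61,21],"uoh":[56,98,84,86,3,85,57,68]}
After op 14 (replace /uoh/1 94): {"ln":35,"oy":10,"rn":[92,60,12,61,21],"uoh":[56,94,84,86,3,85,57,68]}
After op 15 (replace /uoh/3 88): {"ln":35,"oy":10,"rn":[92,60,12,61,21],"uoh":[56,94,84,88,3,85,57,68]}
After op 16 (remove /rn/4): {"ln":35,"oy":10,"rn":[92,60,12,61],"uoh":[56,94,84,88,3,85,57,68]}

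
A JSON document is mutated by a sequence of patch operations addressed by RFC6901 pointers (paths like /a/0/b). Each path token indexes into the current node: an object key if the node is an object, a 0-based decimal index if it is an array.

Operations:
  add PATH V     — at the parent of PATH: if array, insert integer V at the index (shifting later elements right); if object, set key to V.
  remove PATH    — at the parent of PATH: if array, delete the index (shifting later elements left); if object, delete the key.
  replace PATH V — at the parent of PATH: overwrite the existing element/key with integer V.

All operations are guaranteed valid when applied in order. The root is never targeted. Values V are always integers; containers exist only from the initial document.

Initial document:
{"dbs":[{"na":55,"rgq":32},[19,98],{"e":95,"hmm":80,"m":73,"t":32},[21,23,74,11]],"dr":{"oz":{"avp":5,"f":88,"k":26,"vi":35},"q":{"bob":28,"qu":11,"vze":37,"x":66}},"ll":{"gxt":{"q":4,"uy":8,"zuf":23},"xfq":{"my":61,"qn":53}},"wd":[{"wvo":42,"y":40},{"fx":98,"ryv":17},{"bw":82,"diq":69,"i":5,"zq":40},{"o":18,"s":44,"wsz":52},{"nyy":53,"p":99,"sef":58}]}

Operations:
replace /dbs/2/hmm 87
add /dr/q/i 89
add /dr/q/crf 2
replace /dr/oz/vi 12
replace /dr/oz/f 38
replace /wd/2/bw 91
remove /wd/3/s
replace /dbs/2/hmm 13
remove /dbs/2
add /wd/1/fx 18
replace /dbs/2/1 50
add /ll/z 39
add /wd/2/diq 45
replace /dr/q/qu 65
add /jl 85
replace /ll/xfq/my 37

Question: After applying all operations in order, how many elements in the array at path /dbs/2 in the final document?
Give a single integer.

Answer: 4

Derivation:
After op 1 (replace /dbs/2/hmm 87): {"dbs":[{"na":55,"rgq":32},[19,98],{"e":95,"hmm":87,"m":73,"t":32},[21,23,74,11]],"dr":{"oz":{"avp":5,"f":88,"k":26,"vi":35},"q":{"bob":28,"qu":11,"vze":37,"x":66}},"ll":{"gxt":{"q":4,"uy":8,"zuf":23},"xfq":{"my":61,"qn":53}},"wd":[{"wvo":42,"y":40},{"fx":98,"ryv":17},{"bw":82,"diq":69,"i":5,"zq":40},{"o":18,"s":44,"wsz":52},{"nyy":53,"p":99,"sef":58}]}
After op 2 (add /dr/q/i 89): {"dbs":[{"na":55,"rgq":32},[19,98],{"e":95,"hmm":87,"m":73,"t":32},[21,23,74,11]],"dr":{"oz":{"avp":5,"f":88,"k":26,"vi":35},"q":{"bob":28,"i":89,"qu":11,"vze":37,"x":66}},"ll":{"gxt":{"q":4,"uy":8,"zuf":23},"xfq":{"my":61,"qn":53}},"wd":[{"wvo":42,"y":40},{"fx":98,"ryv":17},{"bw":82,"diq":69,"i":5,"zq":40},{"o":18,"s":44,"wsz":52},{"nyy":53,"p":99,"sef":58}]}
After op 3 (add /dr/q/crf 2): {"dbs":[{"na":55,"rgq":32},[19,98],{"e":95,"hmm":87,"m":73,"t":32},[21,23,74,11]],"dr":{"oz":{"avp":5,"f":88,"k":26,"vi":35},"q":{"bob":28,"crf":2,"i":89,"qu":11,"vze":37,"x":66}},"ll":{"gxt":{"q":4,"uy":8,"zuf":23},"xfq":{"my":61,"qn":53}},"wd":[{"wvo":42,"y":40},{"fx":98,"ryv":17},{"bw":82,"diq":69,"i":5,"zq":40},{"o":18,"s":44,"wsz":52},{"nyy":53,"p":99,"sef":58}]}
After op 4 (replace /dr/oz/vi 12): {"dbs":[{"na":55,"rgq":32},[19,98],{"e":95,"hmm":87,"m":73,"t":32},[21,23,74,11]],"dr":{"oz":{"avp":5,"f":88,"k":26,"vi":12},"q":{"bob":28,"crf":2,"i":89,"qu":11,"vze":37,"x":66}},"ll":{"gxt":{"q":4,"uy":8,"zuf":23},"xfq":{"my":61,"qn":53}},"wd":[{"wvo":42,"y":40},{"fx":98,"ryv":17},{"bw":82,"diq":69,"i":5,"zq":40},{"o":18,"s":44,"wsz":52},{"nyy":53,"p":99,"sef":58}]}
After op 5 (replace /dr/oz/f 38): {"dbs":[{"na":55,"rgq":32},[19,98],{"e":95,"hmm":87,"m":73,"t":32},[21,23,74,11]],"dr":{"oz":{"avp":5,"f":38,"k":26,"vi":12},"q":{"bob":28,"crf":2,"i":89,"qu":11,"vze":37,"x":66}},"ll":{"gxt":{"q":4,"uy":8,"zuf":23},"xfq":{"my":61,"qn":53}},"wd":[{"wvo":42,"y":40},{"fx":98,"ryv":17},{"bw":82,"diq":69,"i":5,"zq":40},{"o":18,"s":44,"wsz":52},{"nyy":53,"p":99,"sef":58}]}
After op 6 (replace /wd/2/bw 91): {"dbs":[{"na":55,"rgq":32},[19,98],{"e":95,"hmm":87,"m":73,"t":32},[21,23,74,11]],"dr":{"oz":{"avp":5,"f":38,"k":26,"vi":12},"q":{"bob":28,"crf":2,"i":89,"qu":11,"vze":37,"x":66}},"ll":{"gxt":{"q":4,"uy":8,"zuf":23},"xfq":{"my":61,"qn":53}},"wd":[{"wvo":42,"y":40},{"fx":98,"ryv":17},{"bw":91,"diq":69,"i":5,"zq":40},{"o":18,"s":44,"wsz":52},{"nyy":53,"p":99,"sef":58}]}
After op 7 (remove /wd/3/s): {"dbs":[{"na":55,"rgq":32},[19,98],{"e":95,"hmm":87,"m":73,"t":32},[21,23,74,11]],"dr":{"oz":{"avp":5,"f":38,"k":26,"vi":12},"q":{"bob":28,"crf":2,"i":89,"qu":11,"vze":37,"x":66}},"ll":{"gxt":{"q":4,"uy":8,"zuf":23},"xfq":{"my":61,"qn":53}},"wd":[{"wvo":42,"y":40},{"fx":98,"ryv":17},{"bw":91,"diq":69,"i":5,"zq":40},{"o":18,"wsz":52},{"nyy":53,"p":99,"sef":58}]}
After op 8 (replace /dbs/2/hmm 13): {"dbs":[{"na":55,"rgq":32},[19,98],{"e":95,"hmm":13,"m":73,"t":32},[21,23,74,11]],"dr":{"oz":{"avp":5,"f":38,"k":26,"vi":12},"q":{"bob":28,"crf":2,"i":89,"qu":11,"vze":37,"x":66}},"ll":{"gxt":{"q":4,"uy":8,"zuf":23},"xfq":{"my":61,"qn":53}},"wd":[{"wvo":42,"y":40},{"fx":98,"ryv":17},{"bw":91,"diq":69,"i":5,"zq":40},{"o":18,"wsz":52},{"nyy":53,"p":99,"sef":58}]}
After op 9 (remove /dbs/2): {"dbs":[{"na":55,"rgq":32},[19,98],[21,23,74,11]],"dr":{"oz":{"avp":5,"f":38,"k":26,"vi":12},"q":{"bob":28,"crf":2,"i":89,"qu":11,"vze":37,"x":66}},"ll":{"gxt":{"q":4,"uy":8,"zuf":23},"xfq":{"my":61,"qn":53}},"wd":[{"wvo":42,"y":40},{"fx":98,"ryv":17},{"bw":91,"diq":69,"i":5,"zq":40},{"o":18,"wsz":52},{"nyy":53,"p":99,"sef":58}]}
After op 10 (add /wd/1/fx 18): {"dbs":[{"na":55,"rgq":32},[19,98],[21,23,74,11]],"dr":{"oz":{"avp":5,"f":38,"k":26,"vi":12},"q":{"bob":28,"crf":2,"i":89,"qu":11,"vze":37,"x":66}},"ll":{"gxt":{"q":4,"uy":8,"zuf":23},"xfq":{"my":61,"qn":53}},"wd":[{"wvo":42,"y":40},{"fx":18,"ryv":17},{"bw":91,"diq":69,"i":5,"zq":40},{"o":18,"wsz":52},{"nyy":53,"p":99,"sef":58}]}
After op 11 (replace /dbs/2/1 50): {"dbs":[{"na":55,"rgq":32},[19,98],[21,50,74,11]],"dr":{"oz":{"avp":5,"f":38,"k":26,"vi":12},"q":{"bob":28,"crf":2,"i":89,"qu":11,"vze":37,"x":66}},"ll":{"gxt":{"q":4,"uy":8,"zuf":23},"xfq":{"my":61,"qn":53}},"wd":[{"wvo":42,"y":40},{"fx":18,"ryv":17},{"bw":91,"diq":69,"i":5,"zq":40},{"o":18,"wsz":52},{"nyy":53,"p":99,"sef":58}]}
After op 12 (add /ll/z 39): {"dbs":[{"na":55,"rgq":32},[19,98],[21,50,74,11]],"dr":{"oz":{"avp":5,"f":38,"k":26,"vi":12},"q":{"bob":28,"crf":2,"i":89,"qu":11,"vze":37,"x":66}},"ll":{"gxt":{"q":4,"uy":8,"zuf":23},"xfq":{"my":61,"qn":53},"z":39},"wd":[{"wvo":42,"y":40},{"fx":18,"ryv":17},{"bw":91,"diq":69,"i":5,"zq":40},{"o":18,"wsz":52},{"nyy":53,"p":99,"sef":58}]}
After op 13 (add /wd/2/diq 45): {"dbs":[{"na":55,"rgq":32},[19,98],[21,50,74,11]],"dr":{"oz":{"avp":5,"f":38,"k":26,"vi":12},"q":{"bob":28,"crf":2,"i":89,"qu":11,"vze":37,"x":66}},"ll":{"gxt":{"q":4,"uy":8,"zuf":23},"xfq":{"my":61,"qn":53},"z":39},"wd":[{"wvo":42,"y":40},{"fx":18,"ryv":17},{"bw":91,"diq":45,"i":5,"zq":40},{"o":18,"wsz":52},{"nyy":53,"p":99,"sef":58}]}
After op 14 (replace /dr/q/qu 65): {"dbs":[{"na":55,"rgq":32},[19,98],[21,50,74,11]],"dr":{"oz":{"avp":5,"f":38,"k":26,"vi":12},"q":{"bob":28,"crf":2,"i":89,"qu":65,"vze":37,"x":66}},"ll":{"gxt":{"q":4,"uy":8,"zuf":23},"xfq":{"my":61,"qn":53},"z":39},"wd":[{"wvo":42,"y":40},{"fx":18,"ryv":17},{"bw":91,"diq":45,"i":5,"zq":40},{"o":18,"wsz":52},{"nyy":53,"p":99,"sef":58}]}
After op 15 (add /jl 85): {"dbs":[{"na":55,"rgq":32},[19,98],[21,50,74,11]],"dr":{"oz":{"avp":5,"f":38,"k":26,"vi":12},"q":{"bob":28,"crf":2,"i":89,"qu":65,"vze":37,"x":66}},"jl":85,"ll":{"gxt":{"q":4,"uy":8,"zuf":23},"xfq":{"my":61,"qn":53},"z":39},"wd":[{"wvo":42,"y":40},{"fx":18,"ryv":17},{"bw":91,"diq":45,"i":5,"zq":40},{"o":18,"wsz":52},{"nyy":53,"p":99,"sef":58}]}
After op 16 (replace /ll/xfq/my 37): {"dbs":[{"na":55,"rgq":32},[19,98],[21,50,74,11]],"dr":{"oz":{"avp":5,"f":38,"k":26,"vi":12},"q":{"bob":28,"crf":2,"i":89,"qu":65,"vze":37,"x":66}},"jl":85,"ll":{"gxt":{"q":4,"uy":8,"zuf":23},"xfq":{"my":37,"qn":53},"z":39},"wd":[{"wvo":42,"y":40},{"fx":18,"ryv":17},{"bw":91,"diq":45,"i":5,"zq":40},{"o":18,"wsz":52},{"nyy":53,"p":99,"sef":58}]}
Size at path /dbs/2: 4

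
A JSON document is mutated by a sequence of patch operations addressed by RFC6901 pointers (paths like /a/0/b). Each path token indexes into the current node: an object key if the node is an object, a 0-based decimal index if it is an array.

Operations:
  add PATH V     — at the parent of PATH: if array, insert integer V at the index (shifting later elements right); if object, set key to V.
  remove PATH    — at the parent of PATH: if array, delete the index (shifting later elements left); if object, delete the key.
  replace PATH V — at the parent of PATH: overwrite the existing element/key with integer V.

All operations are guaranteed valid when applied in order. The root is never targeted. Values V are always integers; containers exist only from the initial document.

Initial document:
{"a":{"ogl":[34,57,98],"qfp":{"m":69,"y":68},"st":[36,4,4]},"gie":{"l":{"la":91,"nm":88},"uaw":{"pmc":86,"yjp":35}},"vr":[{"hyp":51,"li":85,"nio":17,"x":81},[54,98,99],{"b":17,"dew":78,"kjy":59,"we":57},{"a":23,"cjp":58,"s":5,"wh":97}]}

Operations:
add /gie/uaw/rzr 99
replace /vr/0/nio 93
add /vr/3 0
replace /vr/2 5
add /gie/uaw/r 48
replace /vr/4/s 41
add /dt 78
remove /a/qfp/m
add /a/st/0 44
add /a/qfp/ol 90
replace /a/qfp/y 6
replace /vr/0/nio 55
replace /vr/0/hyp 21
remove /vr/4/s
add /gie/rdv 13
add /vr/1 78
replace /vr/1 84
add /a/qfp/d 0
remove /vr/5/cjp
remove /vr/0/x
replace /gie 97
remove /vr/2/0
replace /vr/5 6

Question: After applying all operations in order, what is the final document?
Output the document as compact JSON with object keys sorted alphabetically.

After op 1 (add /gie/uaw/rzr 99): {"a":{"ogl":[34,57,98],"qfp":{"m":69,"y":68},"st":[36,4,4]},"gie":{"l":{"la":91,"nm":88},"uaw":{"pmc":86,"rzr":99,"yjp":35}},"vr":[{"hyp":51,"li":85,"nio":17,"x":81},[54,98,99],{"b":17,"dew":78,"kjy":59,"we":57},{"a":23,"cjp":58,"s":5,"wh":97}]}
After op 2 (replace /vr/0/nio 93): {"a":{"ogl":[34,57,98],"qfp":{"m":69,"y":68},"st":[36,4,4]},"gie":{"l":{"la":91,"nm":88},"uaw":{"pmc":86,"rzr":99,"yjp":35}},"vr":[{"hyp":51,"li":85,"nio":93,"x":81},[54,98,99],{"b":17,"dew":78,"kjy":59,"we":57},{"a":23,"cjp":58,"s":5,"wh":97}]}
After op 3 (add /vr/3 0): {"a":{"ogl":[34,57,98],"qfp":{"m":69,"y":68},"st":[36,4,4]},"gie":{"l":{"la":91,"nm":88},"uaw":{"pmc":86,"rzr":99,"yjp":35}},"vr":[{"hyp":51,"li":85,"nio":93,"x":81},[54,98,99],{"b":17,"dew":78,"kjy":59,"we":57},0,{"a":23,"cjp":58,"s":5,"wh":97}]}
After op 4 (replace /vr/2 5): {"a":{"ogl":[34,57,98],"qfp":{"m":69,"y":68},"st":[36,4,4]},"gie":{"l":{"la":91,"nm":88},"uaw":{"pmc":86,"rzr":99,"yjp":35}},"vr":[{"hyp":51,"li":85,"nio":93,"x":81},[54,98,99],5,0,{"a":23,"cjp":58,"s":5,"wh":97}]}
After op 5 (add /gie/uaw/r 48): {"a":{"ogl":[34,57,98],"qfp":{"m":69,"y":68},"st":[36,4,4]},"gie":{"l":{"la":91,"nm":88},"uaw":{"pmc":86,"r":48,"rzr":99,"yjp":35}},"vr":[{"hyp":51,"li":85,"nio":93,"x":81},[54,98,99],5,0,{"a":23,"cjp":58,"s":5,"wh":97}]}
After op 6 (replace /vr/4/s 41): {"a":{"ogl":[34,57,98],"qfp":{"m":69,"y":68},"st":[36,4,4]},"gie":{"l":{"la":91,"nm":88},"uaw":{"pmc":86,"r":48,"rzr":99,"yjp":35}},"vr":[{"hyp":51,"li":85,"nio":93,"x":81},[54,98,99],5,0,{"a":23,"cjp":58,"s":41,"wh":97}]}
After op 7 (add /dt 78): {"a":{"ogl":[34,57,98],"qfp":{"m":69,"y":68},"st":[36,4,4]},"dt":78,"gie":{"l":{"la":91,"nm":88},"uaw":{"pmc":86,"r":48,"rzr":99,"yjp":35}},"vr":[{"hyp":51,"li":85,"nio":93,"x":81},[54,98,99],5,0,{"a":23,"cjp":58,"s":41,"wh":97}]}
After op 8 (remove /a/qfp/m): {"a":{"ogl":[34,57,98],"qfp":{"y":68},"st":[36,4,4]},"dt":78,"gie":{"l":{"la":91,"nm":88},"uaw":{"pmc":86,"r":48,"rzr":99,"yjp":35}},"vr":[{"hyp":51,"li":85,"nio":93,"x":81},[54,98,99],5,0,{"a":23,"cjp":58,"s":41,"wh":97}]}
After op 9 (add /a/st/0 44): {"a":{"ogl":[34,57,98],"qfp":{"y":68},"st":[44,36,4,4]},"dt":78,"gie":{"l":{"la":91,"nm":88},"uaw":{"pmc":86,"r":48,"rzr":99,"yjp":35}},"vr":[{"hyp":51,"li":85,"nio":93,"x":81},[54,98,99],5,0,{"a":23,"cjp":58,"s":41,"wh":97}]}
After op 10 (add /a/qfp/ol 90): {"a":{"ogl":[34,57,98],"qfp":{"ol":90,"y":68},"st":[44,36,4,4]},"dt":78,"gie":{"l":{"la":91,"nm":88},"uaw":{"pmc":86,"r":48,"rzr":99,"yjp":35}},"vr":[{"hyp":51,"li":85,"nio":93,"x":81},[54,98,99],5,0,{"a":23,"cjp":58,"s":41,"wh":97}]}
After op 11 (replace /a/qfp/y 6): {"a":{"ogl":[34,57,98],"qfp":{"ol":90,"y":6},"st":[44,36,4,4]},"dt":78,"gie":{"l":{"la":91,"nm":88},"uaw":{"pmc":86,"r":48,"rzr":99,"yjp":35}},"vr":[{"hyp":51,"li":85,"nio":93,"x":81},[54,98,99],5,0,{"a":23,"cjp":58,"s":41,"wh":97}]}
After op 12 (replace /vr/0/nio 55): {"a":{"ogl":[34,57,98],"qfp":{"ol":90,"y":6},"st":[44,36,4,4]},"dt":78,"gie":{"l":{"la":91,"nm":88},"uaw":{"pmc":86,"r":48,"rzr":99,"yjp":35}},"vr":[{"hyp":51,"li":85,"nio":55,"x":81},[54,98,99],5,0,{"a":23,"cjp":58,"s":41,"wh":97}]}
After op 13 (replace /vr/0/hyp 21): {"a":{"ogl":[34,57,98],"qfp":{"ol":90,"y":6},"st":[44,36,4,4]},"dt":78,"gie":{"l":{"la":91,"nm":88},"uaw":{"pmc":86,"r":48,"rzr":99,"yjp":35}},"vr":[{"hyp":21,"li":85,"nio":55,"x":81},[54,98,99],5,0,{"a":23,"cjp":58,"s":41,"wh":97}]}
After op 14 (remove /vr/4/s): {"a":{"ogl":[34,57,98],"qfp":{"ol":90,"y":6},"st":[44,36,4,4]},"dt":78,"gie":{"l":{"la":91,"nm":88},"uaw":{"pmc":86,"r":48,"rzr":99,"yjp":35}},"vr":[{"hyp":21,"li":85,"nio":55,"x":81},[54,98,99],5,0,{"a":23,"cjp":58,"wh":97}]}
After op 15 (add /gie/rdv 13): {"a":{"ogl":[34,57,98],"qfp":{"ol":90,"y":6},"st":[44,36,4,4]},"dt":78,"gie":{"l":{"la":91,"nm":88},"rdv":13,"uaw":{"pmc":86,"r":48,"rzr":99,"yjp":35}},"vr":[{"hyp":21,"li":85,"nio":55,"x":81},[54,98,99],5,0,{"a":23,"cjp":58,"wh":97}]}
After op 16 (add /vr/1 78): {"a":{"ogl":[34,57,98],"qfp":{"ol":90,"y":6},"st":[44,36,4,4]},"dt":78,"gie":{"l":{"la":91,"nm":88},"rdv":13,"uaw":{"pmc":86,"r":48,"rzr":99,"yjp":35}},"vr":[{"hyp":21,"li":85,"nio":55,"x":81},78,[54,98,99],5,0,{"a":23,"cjp":58,"wh":97}]}
After op 17 (replace /vr/1 84): {"a":{"ogl":[34,57,98],"qfp":{"ol":90,"y":6},"st":[44,36,4,4]},"dt":78,"gie":{"l":{"la":91,"nm":88},"rdv":13,"uaw":{"pmc":86,"r":48,"rzr":99,"yjp":35}},"vr":[{"hyp":21,"li":85,"nio":55,"x":81},84,[54,98,99],5,0,{"a":23,"cjp":58,"wh":97}]}
After op 18 (add /a/qfp/d 0): {"a":{"ogl":[34,57,98],"qfp":{"d":0,"ol":90,"y":6},"st":[44,36,4,4]},"dt":78,"gie":{"l":{"la":91,"nm":88},"rdv":13,"uaw":{"pmc":86,"r":48,"rzr":99,"yjp":35}},"vr":[{"hyp":21,"li":85,"nio":55,"x":81},84,[54,98,99],5,0,{"a":23,"cjp":58,"wh":97}]}
After op 19 (remove /vr/5/cjp): {"a":{"ogl":[34,57,98],"qfp":{"d":0,"ol":90,"y":6},"st":[44,36,4,4]},"dt":78,"gie":{"l":{"la":91,"nm":88},"rdv":13,"uaw":{"pmc":86,"r":48,"rzr":99,"yjp":35}},"vr":[{"hyp":21,"li":85,"nio":55,"x":81},84,[54,98,99],5,0,{"a":23,"wh":97}]}
After op 20 (remove /vr/0/x): {"a":{"ogl":[34,57,98],"qfp":{"d":0,"ol":90,"y":6},"st":[44,36,4,4]},"dt":78,"gie":{"l":{"la":91,"nm":88},"rdv":13,"uaw":{"pmc":86,"r":48,"rzr":99,"yjp":35}},"vr":[{"hyp":21,"li":85,"nio":55},84,[54,98,99],5,0,{"a":23,"wh":97}]}
After op 21 (replace /gie 97): {"a":{"ogl":[34,57,98],"qfp":{"d":0,"ol":90,"y":6},"st":[44,36,4,4]},"dt":78,"gie":97,"vr":[{"hyp":21,"li":85,"nio":55},84,[54,98,99],5,0,{"a":23,"wh":97}]}
After op 22 (remove /vr/2/0): {"a":{"ogl":[34,57,98],"qfp":{"d":0,"ol":90,"y":6},"st":[44,36,4,4]},"dt":78,"gie":97,"vr":[{"hyp":21,"li":85,"nio":55},84,[98,99],5,0,{"a":23,"wh":97}]}
After op 23 (replace /vr/5 6): {"a":{"ogl":[34,57,98],"qfp":{"d":0,"ol":90,"y":6},"st":[44,36,4,4]},"dt":78,"gie":97,"vr":[{"hyp":21,"li":85,"nio":55},84,[98,99],5,0,6]}

Answer: {"a":{"ogl":[34,57,98],"qfp":{"d":0,"ol":90,"y":6},"st":[44,36,4,4]},"dt":78,"gie":97,"vr":[{"hyp":21,"li":85,"nio":55},84,[98,99],5,0,6]}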